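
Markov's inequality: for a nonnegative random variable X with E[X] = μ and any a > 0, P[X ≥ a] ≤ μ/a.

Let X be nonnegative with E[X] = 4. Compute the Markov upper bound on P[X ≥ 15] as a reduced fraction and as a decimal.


μ = E[X] = 4, a = 15.
Markov: P[X ≥ 15] ≤ μ/a = (4)/15 = 4/15.
Numerically: ≈ 0.267.
(Since a = 15 > μ = 4.000, the bound 4/15 is < 1 and informative.)

P[X ≥ 15] ≤ 4/15 ≈ 0.267.


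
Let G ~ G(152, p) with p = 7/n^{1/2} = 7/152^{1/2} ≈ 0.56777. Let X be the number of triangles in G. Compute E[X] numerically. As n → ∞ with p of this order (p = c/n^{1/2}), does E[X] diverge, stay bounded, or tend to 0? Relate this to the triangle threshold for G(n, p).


Number of potential triangles: C(152, 3) = 573800.
Each occurs with probability p³ ≈ (0.56777)³ ≈ 1.8303272e-01.
By linearity: E[X] = C(152, 3)·p³ ≈ 573800 · 1.8303272e-01 ≈ 105024.17581.
Since α = 1/2 < 1, p = c/n^{1/2} ≫ 1/n is above the triangle threshold p ~ 1/n. Asymptotically E[X] ~ (c³/6)·n^{3(1−α)} = (7³/6)·n^{1.5} → ∞; triangles are abundant w.h.p.

E[X] ≈ 105024.17581; in regime p = Θ(1/n^{1/2}) E[X] diverges (above the triangle threshold p ~ 1/n).


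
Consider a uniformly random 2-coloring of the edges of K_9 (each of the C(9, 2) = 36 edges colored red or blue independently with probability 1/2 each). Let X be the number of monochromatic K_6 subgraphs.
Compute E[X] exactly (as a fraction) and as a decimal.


Let X = Σ_S X_S over the C(9, 6) = 84 subsets S of size 6, where X_S = 1 if the K_6 on S is monochromatic.
For a fixed S, the K_6 on S has C(6, 2) = 15 edges. P[all 15 edges red] = (1/2)^15, and likewise for blue, so P[monochromatic] = 2·(1/2)^15 = 2^{1 − 15} = 1/16384.
By linearity of expectation: E[X] = C(9, 6) · 2^{1 − 15} = 84 · 1/16384 = 21/4096.
Numerically: E[X] ≈ 0.00513.

E[X] = C(9,6)·2^(1−C(6,2)) = 21/4096 ≈ 0.00513.


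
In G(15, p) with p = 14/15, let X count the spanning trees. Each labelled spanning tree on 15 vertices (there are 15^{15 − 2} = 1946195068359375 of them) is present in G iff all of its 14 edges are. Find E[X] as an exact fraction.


K_15 has 15^{15 − 2} = 1946195068359375 labelled spanning trees.
For each such spanning tree H, let X_H = 1 if all 14 edges of H are present in G. Then P[X_H = 1] = p^{14} = (14/15)^{14} = 11112006825558016/29192926025390625.
By linearity of expectation: E[X] = Σ_H E[X_H] = 1946195068359375 · p^{14} = 1946195068359375 · 11112006825558016/29192926025390625 = 11112006825558016/15.
Numerically: E[X] ≈ 7.408e+14.

E[X] = 1946195068359375 · (14/15)^{14} = 11112006825558016/15 ≈ 7.408e+14.


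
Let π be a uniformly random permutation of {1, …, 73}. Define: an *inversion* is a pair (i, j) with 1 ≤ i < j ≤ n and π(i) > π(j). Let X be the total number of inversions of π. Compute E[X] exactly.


Write X = Σ X_I over the C(73, 2) = 2628 pairs i < j, with X_I the indicator of one inversion.
There are 2628 indicators.
For each fixed pair i < j, the values π(i) and π(j) are two distinct elements of {1, …, 73} in uniformly random order; by symmetry P[π(i) > π(j)] = 1/2.
By linearity: E[X] = 2628 · (1/2) = C(73, 2) · (1/2) = 2628/2 = 1314 ≈ 1314.000000.

E[X] = 1314 = 1314.000000.


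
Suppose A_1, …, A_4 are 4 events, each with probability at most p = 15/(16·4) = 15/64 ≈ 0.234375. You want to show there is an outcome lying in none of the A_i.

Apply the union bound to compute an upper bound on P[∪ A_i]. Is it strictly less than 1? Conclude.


Union bound: P[∪_{i=1}^{4} A_i] ≤ Σ_i P[A_i] ≤ 4·p = 4·(15/64) = 15/16.
Numerically: 15/16 ≈ 0.937500.
Is 15/16 < 1? YES.
Since P[∪ A_i] ≤ 15/16 < 1, the complement has P[∩ A_i^c] ≥ 1 − 15/16 = 1/16 > 0, so some outcome avoids every A_i.

4·p = 15/16 ≈ 0.937500; existence CERTIFIED by the union bound.


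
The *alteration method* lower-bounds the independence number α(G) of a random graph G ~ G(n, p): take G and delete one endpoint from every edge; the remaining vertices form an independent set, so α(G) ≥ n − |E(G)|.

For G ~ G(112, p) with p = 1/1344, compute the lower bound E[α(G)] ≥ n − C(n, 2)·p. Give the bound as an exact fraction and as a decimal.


E[|E(G)|] = C(112, 2)·p = 6216 · (1/1344) = 37/8.
E[α(G)] ≥ n − E[|E(G)|] = 112 − 37/8 = 859/8.
Numerically: ≈ 107.375.
(This is only a lower bound; the true E[α(G)] may be larger.)

E[α(G)] ≥ 859/8 ≈ 107.375.


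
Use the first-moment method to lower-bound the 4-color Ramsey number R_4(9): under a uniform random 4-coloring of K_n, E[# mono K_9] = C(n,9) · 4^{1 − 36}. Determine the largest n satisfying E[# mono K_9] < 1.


We need C(n, 9) · 4^{1 − 36} < 1, i.e. C(n, 9) < 4^{36 − 1} = 1180591620717411303424.
Check values of n near the boundary:
  n = 912: C(912, 9) = 1156095740032081475120; 1156095740032081475120 < 1180591620717411303424? YES
  n = 913: C(913, 9) = 1167605542753639808390; 1167605542753639808390 < 1180591620717411303424? YES
  n = 914: C(914, 9) = 1179217089587653905932; 1179217089587653905932 < 1180591620717411303424? YES
  n = 915: C(915, 9) = 1190931166636537885130; 1190931166636537885130 < 1180591620717411303424? NO
  n = 916: C(916, 9) = 1202748565202942340440; 1202748565202942340440 < 1180591620717411303424? NO
The largest n with C(n, 9) < 1180591620717411303424 is n = 914 (where E[X] = 294804272396913476483/295147905179352825856 ≈ 0.9988357). Hence R_4(9) > 914, i.e. R_4(9) ≥ 915.

Largest n = 914; hence R_4(9) > 914.


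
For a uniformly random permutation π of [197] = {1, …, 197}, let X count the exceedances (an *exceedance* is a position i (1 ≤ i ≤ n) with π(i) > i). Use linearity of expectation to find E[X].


Write X = Σ_{i=1}^{197} X_i, where X_i = 1_{π(i) > i}.
For each fixed i, π(i) is uniform over {1, …, 197} (marginal of a uniform permutation), so P[π(i) > i] = (n − i)/n. Summing: Σ_{i=1}^{197} (n − i)/n = (0 + 1 + … + 196)/197 = 197(197 − 1)/(2·197) = (197 − 1)/2.
Hence E[X] = Σ_{i=1}^{197} (197 − i)/197 = 98 ≈ 98.000000.

E[X] = 98 = 98.000000.


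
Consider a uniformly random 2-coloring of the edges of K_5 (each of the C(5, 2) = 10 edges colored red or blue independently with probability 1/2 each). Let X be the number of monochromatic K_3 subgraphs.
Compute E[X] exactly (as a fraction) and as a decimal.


Let X = Σ_S X_S over the C(5, 3) = 10 subsets S of size 3, where X_S = 1 if the K_3 on S is monochromatic.
For a fixed S, the K_3 on S has C(3, 2) = 3 edges. P[all 3 edges red] = (1/2)^3, and likewise for blue, so P[monochromatic] = 2·(1/2)^3 = 2^{1 − 3} = 1/4.
By linearity of expectation: E[X] = C(5, 3) · 2^{1 − 3} = 10 · 1/4 = 5/2.
Numerically: E[X] ≈ 2.500.

E[X] = C(5,3)·2^(1−C(3,2)) = 5/2 ≈ 2.500.


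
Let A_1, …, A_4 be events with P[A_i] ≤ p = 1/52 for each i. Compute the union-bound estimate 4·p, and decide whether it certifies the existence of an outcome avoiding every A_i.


Union bound: P[∪_{i=1}^{4} A_i] ≤ Σ_i P[A_i] ≤ 4·p = 4·(1/52) = 1/13.
Numerically: 1/13 ≈ 0.0769.
Is 1/13 < 1? YES.
Since P[∪ A_i] ≤ 1/13 < 1, the complement has P[∩ A_i^c] ≥ 1 − 1/13 = 12/13 > 0, so some outcome avoids every A_i.

4·p = 1/13 ≈ 0.0769; existence CERTIFIED by the union bound.


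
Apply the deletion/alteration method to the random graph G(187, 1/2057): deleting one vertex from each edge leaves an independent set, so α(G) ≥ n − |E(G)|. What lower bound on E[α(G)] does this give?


E[|E(G)|] = C(187, 2)·p = 17391 · (1/2057) = 93/11.
E[α(G)] ≥ n − E[|E(G)|] = 187 − 93/11 = 1964/11.
Numerically: ≈ 178.54545.
(This is only a lower bound; the true E[α(G)] may be larger.)

E[α(G)] ≥ 1964/11 ≈ 178.54545.


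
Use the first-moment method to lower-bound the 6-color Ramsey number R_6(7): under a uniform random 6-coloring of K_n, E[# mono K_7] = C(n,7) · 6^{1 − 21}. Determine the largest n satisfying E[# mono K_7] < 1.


We need C(n, 7) · 6^{1 − 21} < 1, i.e. C(n, 7) < 6^{21 − 1} = 3656158440062976.
Check values of n near the boundary:
  n = 564: C(564, 7) = 3469685994423792; 3469685994423792 < 3656158440062976? YES
  n = 565: C(565, 7) = 3513212521235560; 3513212521235560 < 3656158440062976? YES
  n = 566: C(566, 7) = 3557206237959440; 3557206237959440 < 3656158440062976? YES
  n = 567: C(567, 7) = 3601671315933933; 3601671315933933 < 3656158440062976? YES
  n = 568: C(568, 7) = 3646611956239704; 3646611956239704 < 3656158440062976? YES
  n = 569: C(569, 7) = 3692032389858348; 3692032389858348 < 3656158440062976? NO
  n = 570: C(570, 7) = 3737936877831720; 3737936877831720 < 3656158440062976? NO
  n = 571: C(571, 7) = 3784329711421830; 3784329711421830 < 3656158440062976? NO
The largest n with C(n, 7) < 3656158440062976 is n = 568 (where E[X] = 16882462760369/16926659444736 ≈ 0.9973889). Hence R_6(7) > 568, i.e. R_6(7) ≥ 569.

Largest n = 568; hence R_6(7) > 568.


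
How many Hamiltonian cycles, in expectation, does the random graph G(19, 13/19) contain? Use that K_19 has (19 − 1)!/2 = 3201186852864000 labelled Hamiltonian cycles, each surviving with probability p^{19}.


K_19 has (19 − 1)!/2 = 3201186852864000 labelled Hamiltonian cycles.
For each such Hamiltonian cycle H, let X_H = 1 if all 19 edges of H are present in G. Then P[X_H = 1] = p^{19} = (13/19)^{19} = 1461920290375446110677/1978419655660313589123979.
By linearity of expectation: E[X] = Σ_H E[X_H] = 3201186852864000 · p^{19} = 3201186852864000 · 1461920290375446110677/1978419655660313589123979 = 4679880013484999364018134658428928000/1978419655660313589123979.
Numerically: E[X] ≈ 2.3655e+12.

E[X] = 3201186852864000 · (13/19)^{19} = 4679880013484999364018134658428928000/1978419655660313589123979 ≈ 2.3655e+12.


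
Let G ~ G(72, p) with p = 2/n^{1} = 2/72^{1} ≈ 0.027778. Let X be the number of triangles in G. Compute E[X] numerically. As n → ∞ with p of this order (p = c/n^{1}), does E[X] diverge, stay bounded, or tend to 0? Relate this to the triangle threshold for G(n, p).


Number of potential triangles: C(72, 3) = 59640.
Each occurs with probability p³ ≈ (0.027778)³ ≈ 2.1433471e-05.
By linearity: E[X] = C(72, 3)·p³ ≈ 59640 · 2.1433471e-05 ≈ 1.27829.
Here α = 1, so p = 2/n is exactly at the triangle threshold p ~ 1/n. Asymptotically E[X] → c³/6 = 2³/6 = 4/3 ≈ 1.33333, a bounded constant. In this regime the triangle count is asymptotically Poisson(c³/6).

E[X] ≈ 1.27829; in regime p = Θ(1/n^{1}) E[X] stays bounded (at the triangle threshold p ~ 1/n).


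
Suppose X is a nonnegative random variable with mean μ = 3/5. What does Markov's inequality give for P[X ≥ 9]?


μ = E[X] = 3/5, a = 9.
Markov: P[X ≥ 9] ≤ μ/a = (3/5)/9 = 1/15.
Numerically: ≈ 0.067.
(Since a = 9 > μ = 0.600, the bound 1/15 is < 1 and informative.)

P[X ≥ 9] ≤ 1/15 ≈ 0.067.


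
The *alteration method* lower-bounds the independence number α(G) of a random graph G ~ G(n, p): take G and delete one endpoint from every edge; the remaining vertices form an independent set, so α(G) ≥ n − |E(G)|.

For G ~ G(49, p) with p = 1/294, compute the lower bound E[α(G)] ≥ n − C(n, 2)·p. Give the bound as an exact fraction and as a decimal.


E[|E(G)|] = C(49, 2)·p = 1176 · (1/294) = 4.
E[α(G)] ≥ n − E[|E(G)|] = 49 − 4 = 45.
Numerically: ≈ 45.000000.
(This is only a lower bound; the true E[α(G)] may be larger.)

E[α(G)] ≥ 45 ≈ 45.000000.


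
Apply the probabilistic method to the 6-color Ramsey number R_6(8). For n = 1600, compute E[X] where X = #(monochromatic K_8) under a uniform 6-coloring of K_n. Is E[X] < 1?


E[X] = C(1600, 8) · 6^{1 − 28} = 1046712188466516943800 · 6^{−27} = 1046712188466516943800/1023490369077469249536.
As a reduced fraction: E[X] = 4845889761419059925/4738381338321616896 ≈ 1.022689.
Is E[X] < 1? NO.
Since E[X] ≥ 1, the first-moment bound is inconclusive at n = 1600; it does NOT by itself certify R_6(8) > 1600.

E[X] = 4845889761419059925/4738381338321616896 ≈ 1.022689; E[X] ≥ 1; first-moment method inconclusive here.


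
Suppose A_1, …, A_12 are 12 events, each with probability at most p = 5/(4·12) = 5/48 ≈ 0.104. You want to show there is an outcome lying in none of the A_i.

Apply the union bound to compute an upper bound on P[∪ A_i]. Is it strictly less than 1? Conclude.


Union bound: P[∪_{i=1}^{12} A_i] ≤ Σ_i P[A_i] ≤ 12·p = 12·(5/48) = 5/4.
Numerically: 5/4 ≈ 1.250.
Is 5/4 < 1? NO.
Since the bound 5/4 is ≥ 1, the union bound is uninformative here; it does NOT by itself certify existence.

12·p = 5/4 ≈ 1.250; existence NOT certified by the union bound.


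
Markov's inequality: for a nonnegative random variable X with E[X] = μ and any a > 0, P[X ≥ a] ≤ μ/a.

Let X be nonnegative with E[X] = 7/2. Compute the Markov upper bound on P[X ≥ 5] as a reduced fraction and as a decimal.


μ = E[X] = 7/2, a = 5.
Markov: P[X ≥ 5] ≤ μ/a = (7/2)/5 = 7/10.
Numerically: ≈ 0.70000.
(Since a = 5 > μ = 3.50000, the bound 7/10 is < 1 and informative.)

P[X ≥ 5] ≤ 7/10 ≈ 0.70000.


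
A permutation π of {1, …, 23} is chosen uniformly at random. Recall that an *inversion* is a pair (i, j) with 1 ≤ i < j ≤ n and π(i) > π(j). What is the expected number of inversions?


Write X = Σ X_I over the C(23, 2) = 253 pairs i < j, with X_I the indicator of one inversion.
There are 253 indicators.
For each fixed pair i < j, the values π(i) and π(j) are two distinct elements of {1, …, 23} in uniformly random order; by symmetry P[π(i) > π(j)] = 1/2.
By linearity: E[X] = 253 · (1/2) = C(23, 2) · (1/2) = 253/2 = 253/2 ≈ 126.5000.

E[X] = 253/2 = 126.5000.


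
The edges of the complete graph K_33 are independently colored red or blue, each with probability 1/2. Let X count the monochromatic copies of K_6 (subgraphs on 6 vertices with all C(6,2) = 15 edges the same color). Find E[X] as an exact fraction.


Let X = Σ_S X_S over the C(33, 6) = 1107568 subsets S of size 6, where X_S = 1 if the K_6 on S is monochromatic.
For a fixed S, the K_6 on S has C(6, 2) = 15 edges. P[all 15 edges red] = (1/2)^15, and likewise for blue, so P[monochromatic] = 2·(1/2)^15 = 2^{1 − 15} = 1/16384.
Summing: E[X] = C(33, 6) · 2^{1 − 15} = 1107568 · 1/16384 = 69223/1024.
Numerically: E[X] ≈ 67.6006.

E[X] = C(33,6)·2^(1−C(6,2)) = 69223/1024 ≈ 67.6006.


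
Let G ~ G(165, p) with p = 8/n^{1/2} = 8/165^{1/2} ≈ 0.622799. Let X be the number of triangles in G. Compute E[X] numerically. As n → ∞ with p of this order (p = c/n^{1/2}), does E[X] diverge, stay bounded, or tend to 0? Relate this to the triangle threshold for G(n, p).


Number of potential triangles: C(165, 3) = 735130.
Each occurs with probability p³ ≈ (0.622799)³ ≈ 2.41570581e-01.
By linearity: E[X] = C(165, 3)·p³ ≈ 735130 · 2.41570581e-01 ≈ 177585.781549.
Since α = 1/2 < 1, p = c/n^{1/2} ≫ 1/n is above the triangle threshold p ~ 1/n. Asymptotically E[X] ~ (c³/6)·n^{3(1−α)} = (8³/6)·n^{1.5} → ∞; triangles are abundant w.h.p.

E[X] ≈ 177585.781549; in regime p = Θ(1/n^{1/2}) E[X] diverges (above the triangle threshold p ~ 1/n).


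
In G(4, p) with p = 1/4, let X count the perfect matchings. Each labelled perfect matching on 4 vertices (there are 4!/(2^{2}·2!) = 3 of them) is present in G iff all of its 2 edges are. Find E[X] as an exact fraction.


K_4 has 4!/(2^{2}·2!) = 3 labelled perfect matchings.
For each such perfect matching H, let X_H = 1 if all 2 edges of H are present in G. Then P[X_H = 1] = p^{2} = (1/4)^{2} = 1/16.
Summing the indicators: E[X] = Σ_H E[X_H] = 3 · p^{2} = 3 · 1/16 = 3/16.
Numerically: E[X] ≈ 0.1875.

E[X] = 3 · (1/4)^{2} = 3/16 ≈ 0.1875.


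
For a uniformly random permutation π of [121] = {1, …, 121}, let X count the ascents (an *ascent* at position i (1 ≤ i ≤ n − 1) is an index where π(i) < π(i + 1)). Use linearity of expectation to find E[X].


Write X = Σ X_I over i = 1, …, 120, with X_I the indicator of one ascent.
There are 120 indicators.
For each fixed i, the pair (π(i), π(i+1)) is a uniformly random ordered pair of distinct values from {1, …, 121}; by symmetry P[π(i) < π(i+1)] = 1/2.
By linearity: E[X] = 120 · (1/2) = (121 − 1) · (1/2) = 60 ≈ 60.00000.

E[X] = 60 = 60.00000.


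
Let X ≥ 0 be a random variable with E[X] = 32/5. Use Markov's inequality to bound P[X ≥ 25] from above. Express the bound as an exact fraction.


μ = E[X] = 32/5, a = 25.
Markov: P[X ≥ 25] ≤ μ/a = (32/5)/25 = 32/125.
Numerically: ≈ 0.256000.
(Since a = 25 > μ = 6.400000, the bound 32/125 is < 1 and informative.)

P[X ≥ 25] ≤ 32/125 ≈ 0.256000.


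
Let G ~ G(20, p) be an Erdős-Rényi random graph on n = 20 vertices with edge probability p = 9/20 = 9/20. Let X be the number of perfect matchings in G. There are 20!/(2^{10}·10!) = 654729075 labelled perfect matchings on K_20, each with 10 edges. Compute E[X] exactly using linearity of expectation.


K_20 has 20!/(2^{10}·10!) = 654729075 labelled perfect matchings.
For each such perfect matching H, let X_H = 1 if all 10 edges of H are present in G. Then P[X_H = 1] = p^{10} = (9/20)^{10} = 3486784401/10240000000000.
By linearity: E[X] = Σ_H E[X_H] = 654729075 · p^{10} = 654729075 · 3486784401/10240000000000 = 91315965023646363/409600000000.
Numerically: E[X] ≈ 2.229e+05.

E[X] = 654729075 · (9/20)^{10} = 91315965023646363/409600000000 ≈ 2.229e+05.


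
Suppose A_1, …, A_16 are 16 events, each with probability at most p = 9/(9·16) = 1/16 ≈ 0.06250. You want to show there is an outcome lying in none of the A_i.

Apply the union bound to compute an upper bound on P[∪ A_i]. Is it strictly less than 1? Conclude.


Union bound: P[∪_{i=1}^{16} A_i] ≤ Σ_i P[A_i] ≤ 16·p = 16·(1/16) = 1.
Numerically: 1 ≈ 1.00000.
Is 1 < 1? NO.
Since the bound 1 is ≥ 1, the union bound is uninformative here; it does NOT by itself certify existence.

16·p = 1 ≈ 1.00000; existence NOT certified by the union bound.


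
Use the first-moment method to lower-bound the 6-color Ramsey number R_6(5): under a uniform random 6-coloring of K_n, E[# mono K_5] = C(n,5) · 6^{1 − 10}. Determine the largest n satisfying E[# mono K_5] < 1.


We need C(n, 5) · 6^{1 − 10} < 1, i.e. C(n, 5) < 6^{10 − 1} = 10077696.
Check values of n near the boundary:
  n = 63: C(63, 5) = 7028847; 7028847 < 10077696? YES
  n = 64: C(64, 5) = 7624512; 7624512 < 10077696? YES
  n = 65: C(65, 5) = 8259888; 8259888 < 10077696? YES
  n = 66: C(66, 5) = 8936928; 8936928 < 10077696? YES
  n = 67: C(67, 5) = 9657648; 9657648 < 10077696? YES
  n = 68: C(68, 5) = 10424128; 10424128 < 10077696? NO
  n = 69: C(69, 5) = 11238513; 11238513 < 10077696? NO
The largest n with C(n, 5) < 10077696 is n = 67 (where E[X] = 67067/69984 ≈ 0.95832). Hence R_6(5) > 67, i.e. R_6(5) ≥ 68.

Largest n = 67; hence R_6(5) > 67.


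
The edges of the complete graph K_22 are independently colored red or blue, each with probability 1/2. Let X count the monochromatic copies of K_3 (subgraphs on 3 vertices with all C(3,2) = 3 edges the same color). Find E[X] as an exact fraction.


Let X = Σ_S X_S over the C(22, 3) = 1540 subsets S of size 3, where X_S = 1 if the K_3 on S is monochromatic.
For a fixed S, the K_3 on S has C(3, 2) = 3 edges. P[all 3 edges red] = (1/2)^3, and likewise for blue, so P[monochromatic] = 2·(1/2)^3 = 2^{1 − 3} = 1/4.
By linearity of expectation: E[X] = C(22, 3) · 2^{1 − 3} = 1540 · 1/4 = 385.
Numerically: E[X] ≈ 385.0000.

E[X] = C(22,3)·2^(1−C(3,2)) = 385 ≈ 385.0000.


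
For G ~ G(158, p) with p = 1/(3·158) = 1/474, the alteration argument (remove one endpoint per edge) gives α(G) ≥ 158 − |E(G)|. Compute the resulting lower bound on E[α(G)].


E[|E(G)|] = C(158, 2)·p = 12403 · (1/474) = 157/6.
E[α(G)] ≥ n − E[|E(G)|] = 158 − 157/6 = 791/6.
Numerically: ≈ 131.833333.
(This is only a lower bound; the true E[α(G)] may be larger.)

E[α(G)] ≥ 791/6 ≈ 131.833333.


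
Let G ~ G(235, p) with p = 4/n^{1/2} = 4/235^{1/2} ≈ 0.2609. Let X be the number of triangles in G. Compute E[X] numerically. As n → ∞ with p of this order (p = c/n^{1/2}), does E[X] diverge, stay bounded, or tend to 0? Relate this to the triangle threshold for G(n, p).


Number of potential triangles: C(235, 3) = 2135445.
Each occurs with probability p³ ≈ (0.2609)³ ≈ 1.776553e-02.
By linearity: E[X] = C(235, 3)·p³ ≈ 2135445 · 1.776553e-02 ≈ 37937.3133.
Since α = 1/2 < 1, p = c/n^{1/2} ≫ 1/n is above the triangle threshold p ~ 1/n. Asymptotically E[X] ~ (c³/6)·n^{3(1−α)} = (4³/6)·n^{1.5} → ∞; triangles are abundant w.h.p.

E[X] ≈ 37937.3133; in regime p = Θ(1/n^{1/2}) E[X] diverges (above the triangle threshold p ~ 1/n).


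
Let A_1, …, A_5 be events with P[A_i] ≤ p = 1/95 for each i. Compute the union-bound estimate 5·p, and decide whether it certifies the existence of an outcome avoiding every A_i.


Union bound: P[∪_{i=1}^{5} A_i] ≤ Σ_i P[A_i] ≤ 5·p = 5·(1/95) = 1/19.
Numerically: 1/19 ≈ 0.05263.
Is 1/19 < 1? YES.
Since P[∪ A_i] ≤ 1/19 < 1, the complement has P[∩ A_i^c] ≥ 1 − 1/19 = 18/19 > 0, so some outcome avoids every A_i.

5·p = 1/19 ≈ 0.05263; existence CERTIFIED by the union bound.


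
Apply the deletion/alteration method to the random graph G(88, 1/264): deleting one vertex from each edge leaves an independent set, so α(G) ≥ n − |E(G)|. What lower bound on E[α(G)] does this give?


E[|E(G)|] = C(88, 2)·p = 3828 · (1/264) = 29/2.
E[α(G)] ≥ n − E[|E(G)|] = 88 − 29/2 = 147/2.
Numerically: ≈ 73.5000.
(This is only a lower bound; the true E[α(G)] may be larger.)

E[α(G)] ≥ 147/2 ≈ 73.5000.


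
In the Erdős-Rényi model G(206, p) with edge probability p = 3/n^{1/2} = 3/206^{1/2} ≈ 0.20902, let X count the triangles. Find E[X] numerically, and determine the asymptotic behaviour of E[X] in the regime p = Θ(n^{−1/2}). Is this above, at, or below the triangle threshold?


Number of potential triangles: C(206, 3) = 1435820.
Each occurs with probability p³ ≈ (0.20902)³ ≈ 9.1319376e-03.
By linearity: E[X] = C(206, 3)·p³ ≈ 1435820 · 9.1319376e-03 ≈ 13111.81860.
Since α = 1/2 < 1, p = c/n^{1/2} ≫ 1/n is above the triangle threshold p ~ 1/n. Asymptotically E[X] ~ (c³/6)·n^{3(1−α)} = (3³/6)·n^{1.5} → ∞; triangles are abundant w.h.p.

E[X] ≈ 13111.81860; in regime p = Θ(1/n^{1/2}) E[X] diverges (above the triangle threshold p ~ 1/n).


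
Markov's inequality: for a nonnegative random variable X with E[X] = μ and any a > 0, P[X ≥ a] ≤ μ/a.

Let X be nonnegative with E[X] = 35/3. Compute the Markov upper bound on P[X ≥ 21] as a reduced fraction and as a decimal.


μ = E[X] = 35/3, a = 21.
Markov: P[X ≥ 21] ≤ μ/a = (35/3)/21 = 5/9.
Numerically: ≈ 0.555556.
(Since a = 21 > μ = 11.666667, the bound 5/9 is < 1 and informative.)

P[X ≥ 21] ≤ 5/9 ≈ 0.555556.


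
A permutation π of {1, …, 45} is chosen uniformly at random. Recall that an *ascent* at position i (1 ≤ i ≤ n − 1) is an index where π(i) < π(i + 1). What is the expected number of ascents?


Write X = Σ X_I over i = 1, …, 44, with X_I the indicator of one ascent.
There are 44 indicators.
For each fixed i, the pair (π(i), π(i+1)) is a uniformly random ordered pair of distinct values from {1, …, 45}; by symmetry P[π(i) < π(i+1)] = 1/2.
By linearity: E[X] = 44 · (1/2) = (45 − 1) · (1/2) = 22 ≈ 22.000000.

E[X] = 22 = 22.000000.


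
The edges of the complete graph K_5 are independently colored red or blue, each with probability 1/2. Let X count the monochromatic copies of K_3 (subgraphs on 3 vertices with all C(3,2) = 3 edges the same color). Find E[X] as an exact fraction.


Let X = Σ_S X_S over the C(5, 3) = 10 subsets S of size 3, where X_S = 1 if the K_3 on S is monochromatic.
For a fixed S, the K_3 on S has C(3, 2) = 3 edges. P[all 3 edges red] = (1/2)^3, and likewise for blue, so P[monochromatic] = 2·(1/2)^3 = 2^{1 − 3} = 1/4.
By linearity of expectation: E[X] = C(5, 3) · 2^{1 − 3} = 10 · 1/4 = 5/2.
Numerically: E[X] ≈ 2.5000.

E[X] = C(5,3)·2^(1−C(3,2)) = 5/2 ≈ 2.5000.


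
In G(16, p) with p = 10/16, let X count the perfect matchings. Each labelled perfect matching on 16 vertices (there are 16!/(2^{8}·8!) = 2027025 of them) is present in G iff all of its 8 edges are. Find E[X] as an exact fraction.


K_16 has 16!/(2^{8}·8!) = 2027025 labelled perfect matchings.
For each such perfect matching H, let X_H = 1 if all 8 edges of H are present in G. Then P[X_H = 1] = p^{8} = (5/8)^{8} = 390625/16777216.
By linearity: E[X] = Σ_H E[X_H] = 2027025 · p^{8} = 2027025 · 390625/16777216 = 791806640625/16777216.
Numerically: E[X] ≈ 4.72e+04.

E[X] = 2027025 · (5/8)^{8} = 791806640625/16777216 ≈ 4.72e+04.


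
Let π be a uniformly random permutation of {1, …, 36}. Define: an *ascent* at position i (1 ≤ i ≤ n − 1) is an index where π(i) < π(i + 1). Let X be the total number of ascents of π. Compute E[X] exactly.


Write X = Σ X_I over i = 1, …, 35, with X_I the indicator of one ascent.
There are 35 indicators.
For each fixed i, the pair (π(i), π(i+1)) is a uniformly random ordered pair of distinct values from {1, …, 36}; by symmetry P[π(i) < π(i+1)] = 1/2.
By linearity: E[X] = 35 · (1/2) = (36 − 1) · (1/2) = 35/2 ≈ 17.5000.

E[X] = 35/2 = 17.5000.


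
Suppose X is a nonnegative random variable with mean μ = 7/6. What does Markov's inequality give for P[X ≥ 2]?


μ = E[X] = 7/6, a = 2.
Markov: P[X ≥ 2] ≤ μ/a = (7/6)/2 = 7/12.
Numerically: ≈ 0.58333.
(Since a = 2 > μ = 1.16667, the bound 7/12 is < 1 and informative.)

P[X ≥ 2] ≤ 7/12 ≈ 0.58333.


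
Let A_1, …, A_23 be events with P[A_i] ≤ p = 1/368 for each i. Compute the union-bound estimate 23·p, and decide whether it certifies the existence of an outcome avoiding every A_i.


Union bound: P[∪_{i=1}^{23} A_i] ≤ Σ_i P[A_i] ≤ 23·p = 23·(1/368) = 1/16.
Numerically: 1/16 ≈ 0.0625.
Is 1/16 < 1? YES.
Since P[∪ A_i] ≤ 1/16 < 1, the complement has P[∩ A_i^c] ≥ 1 − 1/16 = 15/16 > 0, so some outcome avoids every A_i.

23·p = 1/16 ≈ 0.0625; existence CERTIFIED by the union bound.


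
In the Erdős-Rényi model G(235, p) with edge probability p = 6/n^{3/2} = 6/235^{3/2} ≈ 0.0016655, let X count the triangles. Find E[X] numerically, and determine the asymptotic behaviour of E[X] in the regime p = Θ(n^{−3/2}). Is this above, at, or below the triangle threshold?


Number of potential triangles: C(235, 3) = 2135445.
Each occurs with probability p³ ≈ (0.0016655)³ ≈ 4.6200680e-09.
By linearity: E[X] = C(235, 3)·p³ ≈ 2135445 · 4.6200680e-09 ≈ 0.00987.
Since α = 3/2 > 1, p = c/n^{3/2} = o(1/n) is below the triangle threshold p ~ 1/n. Asymptotically E[X] ~ (c³/6)·n^{3(1−α)} = (6³/6)·n^{-1.5} → 0, so by Markov's inequality G has no triangles w.h.p.

E[X] ≈ 0.00987; in regime p = Θ(1/n^{3/2}) E[X] tends to 0 (below the triangle threshold p ~ 1/n).


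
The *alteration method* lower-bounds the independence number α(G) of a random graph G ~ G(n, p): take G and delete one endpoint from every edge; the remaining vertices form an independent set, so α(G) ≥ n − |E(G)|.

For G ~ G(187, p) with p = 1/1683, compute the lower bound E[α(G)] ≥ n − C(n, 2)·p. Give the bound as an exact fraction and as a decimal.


E[|E(G)|] = C(187, 2)·p = 17391 · (1/1683) = 31/3.
E[α(G)] ≥ n − E[|E(G)|] = 187 − 31/3 = 530/3.
Numerically: ≈ 176.66667.
(This is only a lower bound; the true E[α(G)] may be larger.)

E[α(G)] ≥ 530/3 ≈ 176.66667.


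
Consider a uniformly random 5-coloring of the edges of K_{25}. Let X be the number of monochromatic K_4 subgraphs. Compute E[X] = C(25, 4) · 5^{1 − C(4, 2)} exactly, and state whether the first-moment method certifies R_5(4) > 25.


E[X] = C(25, 4) · 5^{1 − 6} = 12650 · 5^{−5} = 12650/3125.
As a reduced fraction: E[X] = 506/125 ≈ 4.0480.
Is E[X] < 1? NO.
Since E[X] ≥ 1, the first-moment bound is inconclusive at n = 25; it does NOT by itself certify R_5(4) > 25.

E[X] = 506/125 ≈ 4.0480; E[X] ≥ 1; first-moment method inconclusive here.


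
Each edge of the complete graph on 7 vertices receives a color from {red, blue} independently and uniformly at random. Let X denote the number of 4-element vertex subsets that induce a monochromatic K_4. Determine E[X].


Let X = Σ_S X_S over the C(7, 4) = 35 subsets S of size 4, where X_S = 1 if the K_4 on S is monochromatic.
For a fixed S, the K_4 on S has C(4, 2) = 6 edges. P[all 6 edges red] = (1/2)^6, and likewise for blue, so P[monochromatic] = 2·(1/2)^6 = 2^{1 − 6} = 1/32.
By linearity: E[X] = C(7, 4) · 2^{1 − 6} = 35 · 1/32 = 35/32.
Numerically: E[X] ≈ 1.093750.

E[X] = C(7,4)·2^(1−C(4,2)) = 35/32 ≈ 1.093750.


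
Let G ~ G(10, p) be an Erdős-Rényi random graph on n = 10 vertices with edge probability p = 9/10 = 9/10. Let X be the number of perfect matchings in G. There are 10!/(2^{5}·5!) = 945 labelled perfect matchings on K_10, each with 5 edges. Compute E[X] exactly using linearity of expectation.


K_10 has 10!/(2^{5}·5!) = 945 labelled perfect matchings.
For each such perfect matching H, let X_H = 1 if all 5 edges of H are present in G. Then P[X_H = 1] = p^{5} = (9/10)^{5} = 59049/100000.
By linearity: E[X] = Σ_H E[X_H] = 945 · p^{5} = 945 · 59049/100000 = 11160261/20000.
Numerically: E[X] ≈ 558.

E[X] = 945 · (9/10)^{5} = 11160261/20000 ≈ 558.


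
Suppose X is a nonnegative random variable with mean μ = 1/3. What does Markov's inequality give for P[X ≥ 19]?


μ = E[X] = 1/3, a = 19.
Markov: P[X ≥ 19] ≤ μ/a = (1/3)/19 = 1/57.
Numerically: ≈ 0.017544.
(Since a = 19 > μ = 0.333333, the bound 1/57 is < 1 and informative.)

P[X ≥ 19] ≤ 1/57 ≈ 0.017544.


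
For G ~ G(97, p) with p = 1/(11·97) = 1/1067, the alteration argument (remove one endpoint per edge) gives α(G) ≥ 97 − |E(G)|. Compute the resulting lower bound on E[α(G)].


E[|E(G)|] = C(97, 2)·p = 4656 · (1/1067) = 48/11.
E[α(G)] ≥ n − E[|E(G)|] = 97 − 48/11 = 1019/11.
Numerically: ≈ 92.63636.
(This is only a lower bound; the true E[α(G)] may be larger.)

E[α(G)] ≥ 1019/11 ≈ 92.63636.


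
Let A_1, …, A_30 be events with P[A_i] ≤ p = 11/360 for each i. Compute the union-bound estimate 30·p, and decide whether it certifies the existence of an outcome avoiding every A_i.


Union bound: P[∪_{i=1}^{30} A_i] ≤ Σ_i P[A_i] ≤ 30·p = 30·(11/360) = 11/12.
Numerically: 11/12 ≈ 0.916667.
Is 11/12 < 1? YES.
Since P[∪ A_i] ≤ 11/12 < 1, the complement has P[∩ A_i^c] ≥ 1 − 11/12 = 1/12 > 0, so some outcome avoids every A_i.

30·p = 11/12 ≈ 0.916667; existence CERTIFIED by the union bound.


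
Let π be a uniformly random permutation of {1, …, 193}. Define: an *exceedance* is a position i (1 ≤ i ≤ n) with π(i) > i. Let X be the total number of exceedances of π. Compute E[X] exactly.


Write X = Σ_{i=1}^{193} X_i, where X_i = 1_{π(i) > i}.
For each fixed i, π(i) is uniform over {1, …, 193} (marginal of a uniform permutation), so P[π(i) > i] = (n − i)/n. Summing: Σ_{i=1}^{193} (n − i)/n = (0 + 1 + … + 192)/193 = 193(193 − 1)/(2·193) = (193 − 1)/2.
Hence E[X] = Σ_{i=1}^{193} (193 − i)/193 = 96 ≈ 96.0000.

E[X] = 96 = 96.0000.


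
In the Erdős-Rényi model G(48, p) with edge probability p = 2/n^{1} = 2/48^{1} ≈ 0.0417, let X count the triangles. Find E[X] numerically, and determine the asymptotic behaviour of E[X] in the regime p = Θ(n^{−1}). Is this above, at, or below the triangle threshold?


Number of potential triangles: C(48, 3) = 17296.
Each occurs with probability p³ ≈ (0.0417)³ ≈ 7.23380e-05.
By linearity: E[X] = C(48, 3)·p³ ≈ 17296 · 7.23380e-05 ≈ 1.251.
Here α = 1, so p = 2/n is exactly at the triangle threshold p ~ 1/n. Asymptotically E[X] → c³/6 = 2³/6 = 4/3 ≈ 1.333, a bounded constant. In this regime the triangle count is asymptotically Poisson(c³/6).

E[X] ≈ 1.251; in regime p = Θ(1/n^{1}) E[X] stays bounded (at the triangle threshold p ~ 1/n).


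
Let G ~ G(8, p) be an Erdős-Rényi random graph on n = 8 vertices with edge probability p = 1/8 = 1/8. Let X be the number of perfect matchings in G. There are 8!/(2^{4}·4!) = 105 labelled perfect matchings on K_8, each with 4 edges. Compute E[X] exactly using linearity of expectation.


K_8 has 8!/(2^{4}·4!) = 105 labelled perfect matchings.
For each such perfect matching H, let X_H = 1 if all 4 edges of H are present in G. Then P[X_H = 1] = p^{4} = (1/8)^{4} = 1/4096.
By linearity of expectation: E[X] = Σ_H E[X_H] = 105 · p^{4} = 105 · 1/4096 = 105/4096.
Numerically: E[X] ≈ 0.0256348.

E[X] = 105 · (1/8)^{4} = 105/4096 ≈ 0.0256348.


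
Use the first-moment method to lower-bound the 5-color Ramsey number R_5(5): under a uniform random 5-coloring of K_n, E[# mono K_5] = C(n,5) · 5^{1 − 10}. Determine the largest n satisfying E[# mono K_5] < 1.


We need C(n, 5) · 5^{1 − 10} < 1, i.e. C(n, 5) < 5^{10 − 1} = 1953125.
Check values of n near the boundary:
  n = 47: C(47, 5) = 1533939; 1533939 < 1953125? YES
  n = 48: C(48, 5) = 1712304; 1712304 < 1953125? YES
  n = 49: C(49, 5) = 1906884; 1906884 < 1953125? YES
  n = 50: C(50, 5) = 2118760; 2118760 < 1953125? NO
The largest n with C(n, 5) < 1953125 is n = 49 (where E[X] = 1906884/1953125 ≈ 0.9763246). Hence R_5(5) > 49, i.e. R_5(5) ≥ 50.

Largest n = 49; hence R_5(5) > 49.


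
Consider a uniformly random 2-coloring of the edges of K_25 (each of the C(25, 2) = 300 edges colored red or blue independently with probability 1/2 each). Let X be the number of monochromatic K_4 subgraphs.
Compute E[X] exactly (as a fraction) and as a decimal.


Let X = Σ_S X_S over the C(25, 4) = 12650 subsets S of size 4, where X_S = 1 if the K_4 on S is monochromatic.
For a fixed S, the K_4 on S has C(4, 2) = 6 edges. P[all 6 edges red] = (1/2)^6, and likewise for blue, so P[monochromatic] = 2·(1/2)^6 = 2^{1 − 6} = 1/32.
Summing: E[X] = C(25, 4) · 2^{1 − 6} = 12650 · 1/32 = 6325/16.
Numerically: E[X] ≈ 395.31250.

E[X] = C(25,4)·2^(1−C(4,2)) = 6325/16 ≈ 395.31250.


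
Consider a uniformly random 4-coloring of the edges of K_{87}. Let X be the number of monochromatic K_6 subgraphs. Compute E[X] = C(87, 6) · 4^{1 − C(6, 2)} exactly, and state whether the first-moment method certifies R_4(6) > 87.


E[X] = C(87, 6) · 4^{1 − 15} = 504981379 · 4^{−14} = 504981379/268435456.
As a reduced fraction: E[X] = 504981379/268435456 ≈ 1.881202.
Is E[X] < 1? NO.
Since E[X] ≥ 1, the first-moment bound is inconclusive at n = 87; it does NOT by itself certify R_4(6) > 87.

E[X] = 504981379/268435456 ≈ 1.881202; E[X] ≥ 1; first-moment method inconclusive here.


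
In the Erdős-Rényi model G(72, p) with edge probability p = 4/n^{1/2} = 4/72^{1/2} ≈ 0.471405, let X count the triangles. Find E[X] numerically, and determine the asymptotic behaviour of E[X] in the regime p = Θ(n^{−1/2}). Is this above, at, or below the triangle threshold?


Number of potential triangles: C(72, 3) = 59640.
Each occurs with probability p³ ≈ (0.471405)³ ≈ 1.04756560e-01.
By linearity: E[X] = C(72, 3)·p³ ≈ 59640 · 1.04756560e-01 ≈ 6247.681249.
Since α = 1/2 < 1, p = c/n^{1/2} ≫ 1/n is above the triangle threshold p ~ 1/n. Asymptotically E[X] ~ (c³/6)·n^{3(1−α)} = (4³/6)·n^{1.5} → ∞; triangles are abundant w.h.p.

E[X] ≈ 6247.681249; in regime p = Θ(1/n^{1/2}) E[X] diverges (above the triangle threshold p ~ 1/n).


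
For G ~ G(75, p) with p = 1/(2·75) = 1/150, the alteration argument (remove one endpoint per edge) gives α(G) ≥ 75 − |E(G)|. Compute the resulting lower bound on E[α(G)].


E[|E(G)|] = C(75, 2)·p = 2775 · (1/150) = 37/2.
E[α(G)] ≥ n − E[|E(G)|] = 75 − 37/2 = 113/2.
Numerically: ≈ 56.5000.
(This is only a lower bound; the true E[α(G)] may be larger.)

E[α(G)] ≥ 113/2 ≈ 56.5000.


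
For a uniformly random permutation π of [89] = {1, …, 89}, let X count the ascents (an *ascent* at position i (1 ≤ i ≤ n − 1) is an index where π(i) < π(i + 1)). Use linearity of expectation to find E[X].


Write X = Σ X_I over i = 1, …, 88, with X_I the indicator of one ascent.
There are 88 indicators.
For each fixed i, the pair (π(i), π(i+1)) is a uniformly random ordered pair of distinct values from {1, …, 89}; by symmetry P[π(i) < π(i+1)] = 1/2.
By linearity: E[X] = 88 · (1/2) = (89 − 1) · (1/2) = 44 ≈ 44.0000.

E[X] = 44 = 44.0000.


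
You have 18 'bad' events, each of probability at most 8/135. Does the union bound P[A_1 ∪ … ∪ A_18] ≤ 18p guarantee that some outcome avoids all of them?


Union bound: P[∪_{i=1}^{18} A_i] ≤ Σ_i P[A_i] ≤ 18·p = 18·(8/135) = 16/15.
Numerically: 16/15 ≈ 1.0666667.
Is 16/15 < 1? NO.
Since the bound 16/15 is ≥ 1, the union bound is uninformative here; it does NOT by itself certify existence.

18·p = 16/15 ≈ 1.0666667; existence NOT certified by the union bound.


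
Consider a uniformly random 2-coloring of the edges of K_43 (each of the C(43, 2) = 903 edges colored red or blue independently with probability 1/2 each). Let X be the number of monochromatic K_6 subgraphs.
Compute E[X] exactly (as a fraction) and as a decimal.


Let X = Σ_S X_S over the C(43, 6) = 6096454 subsets S of size 6, where X_S = 1 if the K_6 on S is monochromatic.
For a fixed S, the K_6 on S has C(6, 2) = 15 edges. P[all 15 edges red] = (1/2)^15, and likewise for blue, so P[monochromatic] = 2·(1/2)^15 = 2^{1 − 15} = 1/16384.
By linearity: E[X] = C(43, 6) · 2^{1 − 15} = 6096454 · 1/16384 = 3048227/8192.
Numerically: E[X] ≈ 372.098.

E[X] = C(43,6)·2^(1−C(6,2)) = 3048227/8192 ≈ 372.098.


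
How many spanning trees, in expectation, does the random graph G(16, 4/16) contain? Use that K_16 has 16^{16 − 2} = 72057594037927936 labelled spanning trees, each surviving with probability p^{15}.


K_16 has 16^{16 − 2} = 72057594037927936 labelled spanning trees.
For each such spanning tree H, let X_H = 1 if all 15 edges of H are present in G. Then P[X_H = 1] = p^{15} = (1/4)^{15} = 1/1073741824.
By linearity: E[X] = Σ_H E[X_H] = 72057594037927936 · p^{15} = 72057594037927936 · 1/1073741824 = 67108864.
Numerically: E[X] ≈ 6.71e+07.

E[X] = 72057594037927936 · (1/4)^{15} = 67108864 ≈ 6.71e+07.


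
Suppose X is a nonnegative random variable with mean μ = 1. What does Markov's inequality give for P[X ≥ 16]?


μ = E[X] = 1, a = 16.
Markov: P[X ≥ 16] ≤ μ/a = (1)/16 = 1/16.
Numerically: ≈ 0.062500.
(Since a = 16 > μ = 1.000000, the bound 1/16 is < 1 and informative.)

P[X ≥ 16] ≤ 1/16 ≈ 0.062500.


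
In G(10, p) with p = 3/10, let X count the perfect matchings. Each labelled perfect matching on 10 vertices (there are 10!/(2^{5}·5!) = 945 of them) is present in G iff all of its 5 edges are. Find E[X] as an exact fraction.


K_10 has 10!/(2^{5}·5!) = 945 labelled perfect matchings.
For each such perfect matching H, let X_H = 1 if all 5 edges of H are present in G. Then P[X_H = 1] = p^{5} = (3/10)^{5} = 243/100000.
By linearity: E[X] = Σ_H E[X_H] = 945 · p^{5} = 945 · 243/100000 = 45927/20000.
Numerically: E[X] ≈ 2.2963.

E[X] = 945 · (3/10)^{5} = 45927/20000 ≈ 2.2963.


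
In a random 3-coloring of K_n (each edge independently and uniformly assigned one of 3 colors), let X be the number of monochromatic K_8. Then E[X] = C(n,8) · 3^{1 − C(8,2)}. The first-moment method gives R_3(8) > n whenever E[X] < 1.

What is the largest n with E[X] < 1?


We need C(n, 8) · 3^{1 − 28} < 1, i.e. C(n, 8) < 3^{28 − 1} = 7625597484987.
Check values of n near the boundary:
  n = 155: C(155, 8) = 6876747915675; 6876747915675 < 7625597484987? YES
  n = 156: C(156, 8) = 7248464019225; 7248464019225 < 7625597484987? YES
  n = 157: C(157, 8) = 7637643295425; 7637643295425 < 7625597484987? NO
  n = 158: C(158, 8) = 8044984271181; 8044984271181 < 7625597484987? NO
The largest n with C(n, 8) < 7625597484987 is n = 156 (where E[X] = 805384891025/847288609443 ≈ 0.9505437). Hence R_3(8) > 156, i.e. R_3(8) ≥ 157.

Largest n = 156; hence R_3(8) > 156.
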